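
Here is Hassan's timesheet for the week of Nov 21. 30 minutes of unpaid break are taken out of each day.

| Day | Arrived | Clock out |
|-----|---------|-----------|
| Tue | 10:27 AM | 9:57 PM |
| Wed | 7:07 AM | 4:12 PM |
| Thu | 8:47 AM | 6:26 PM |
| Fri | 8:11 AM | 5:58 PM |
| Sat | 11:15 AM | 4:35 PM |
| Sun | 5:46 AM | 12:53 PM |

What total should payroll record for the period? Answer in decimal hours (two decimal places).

Tue: 10:27 AM–9:57 PM = 11 h 30 min; less 30 min break → 11 h 0 min
Wed: 7:07 AM–4:12 PM = 9 h 5 min; less 30 min break → 8 h 35 min
Thu: 8:47 AM–6:26 PM = 9 h 39 min; less 30 min break → 9 h 9 min
Fri: 8:11 AM–5:58 PM = 9 h 47 min; less 30 min break → 9 h 17 min
Sat: 11:15 AM–4:35 PM = 5 h 20 min; less 30 min break → 4 h 50 min
Sun: 5:46 AM–12:53 PM = 7 h 7 min; less 30 min break → 6 h 37 min
Total: 11 h 0 min + 8 h 35 min + 9 h 9 min + 9 h 17 min + 4 h 50 min + 6 h 37 min = 49 h 28 min.

49.47 hours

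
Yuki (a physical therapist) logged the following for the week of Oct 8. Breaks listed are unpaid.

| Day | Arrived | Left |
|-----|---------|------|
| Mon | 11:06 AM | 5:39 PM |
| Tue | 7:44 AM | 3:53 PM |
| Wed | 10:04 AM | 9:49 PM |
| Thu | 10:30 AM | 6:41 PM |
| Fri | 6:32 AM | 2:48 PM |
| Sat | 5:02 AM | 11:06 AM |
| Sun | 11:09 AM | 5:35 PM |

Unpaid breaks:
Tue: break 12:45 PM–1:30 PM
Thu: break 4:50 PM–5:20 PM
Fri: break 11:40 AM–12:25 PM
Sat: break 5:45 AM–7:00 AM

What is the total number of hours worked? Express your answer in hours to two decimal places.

52.15 hours

Mon: 11:06 AM–5:39 PM = 6 h 33 min
Tue: 7:44 AM–3:53 PM = 8 h 9 min; less 45 min break → 7 h 24 min
Wed: 10:04 AM–9:49 PM = 11 h 45 min
Thu: 10:30 AM–6:41 PM = 8 h 11 min; less 30 min break → 7 h 41 min
Fri: 6:32 AM–2:48 PM = 8 h 16 min; less 45 min break → 7 h 31 min
Sat: 5:02 AM–11:06 AM = 6 h 4 min; less 75 min break → 4 h 49 min
Sun: 11:09 AM–5:35 PM = 6 h 26 min
Total: 6 h 33 min + 7 h 24 min + 11 h 45 min + 7 h 41 min + 7 h 31 min + 4 h 49 min + 6 h 26 min = 52 h 9 min.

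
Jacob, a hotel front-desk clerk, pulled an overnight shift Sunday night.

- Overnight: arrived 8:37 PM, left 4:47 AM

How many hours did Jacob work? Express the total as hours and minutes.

8 h 10 min

Overnight: 8:37 PM → midnight = 3 h 23 min; midnight → 4:47 AM = 4 h 47 min; span 8 h 10 min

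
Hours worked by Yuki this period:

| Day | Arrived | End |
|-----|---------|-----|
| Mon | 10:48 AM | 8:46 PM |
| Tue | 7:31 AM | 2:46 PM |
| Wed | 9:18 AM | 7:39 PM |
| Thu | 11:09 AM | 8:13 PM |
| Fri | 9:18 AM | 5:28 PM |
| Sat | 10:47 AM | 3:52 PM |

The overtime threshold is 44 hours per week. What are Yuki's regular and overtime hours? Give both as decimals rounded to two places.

Regular 44.00 hours, overtime 5.88 hours

Mon: 10:48 AM–8:46 PM = 9 h 58 min
Tue: 7:31 AM–2:46 PM = 7 h 15 min
Wed: 9:18 AM–7:39 PM = 10 h 21 min
Thu: 11:09 AM–8:13 PM = 9 h 4 min
Fri: 9:18 AM–5:28 PM = 8 h 10 min
Sat: 10:47 AM–3:52 PM = 5 h 5 min
Total worked: 49 h 53 min = 49.88 h.
Threshold 44 h → overtime 5 h 53 min, regular 44 h 0 min.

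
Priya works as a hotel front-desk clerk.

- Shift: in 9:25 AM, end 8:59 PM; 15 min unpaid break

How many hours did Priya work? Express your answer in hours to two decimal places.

Shift: 9:25 AM–8:59 PM = 11 h 34 min; less 15 min break → 11 h 19 min

11.32 hours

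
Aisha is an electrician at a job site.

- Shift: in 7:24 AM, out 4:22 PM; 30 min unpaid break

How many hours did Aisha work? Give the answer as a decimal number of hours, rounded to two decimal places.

Shift: 7:24 AM–4:22 PM = 8 h 58 min; less 30 min break → 8 h 28 min

8.47 hours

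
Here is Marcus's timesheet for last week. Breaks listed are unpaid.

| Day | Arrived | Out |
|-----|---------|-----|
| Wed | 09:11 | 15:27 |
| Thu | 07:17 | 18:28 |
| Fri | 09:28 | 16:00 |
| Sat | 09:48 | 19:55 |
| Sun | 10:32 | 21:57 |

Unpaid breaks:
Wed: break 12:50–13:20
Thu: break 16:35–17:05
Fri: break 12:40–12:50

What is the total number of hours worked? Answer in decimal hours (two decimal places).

44.35 hours

Wed: 09:11–15:27 = 6 h 16 min; less 30 min break → 5 h 46 min
Thu: 07:17–18:28 = 11 h 11 min; less 30 min break → 10 h 41 min
Fri: 09:28–16:00 = 6 h 32 min; less 10 min break → 6 h 22 min
Sat: 09:48–19:55 = 10 h 7 min
Sun: 10:32–21:57 = 11 h 25 min
Total: 5 h 46 min + 10 h 41 min + 6 h 22 min + 10 h 7 min + 11 h 25 min = 44 h 21 min.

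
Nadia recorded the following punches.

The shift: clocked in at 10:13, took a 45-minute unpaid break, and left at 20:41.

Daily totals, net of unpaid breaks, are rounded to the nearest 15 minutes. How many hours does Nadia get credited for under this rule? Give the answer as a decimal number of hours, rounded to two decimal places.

9.75 hours

The shift: 10:13–20:41 = 10 h 28 min − 45 min = 9 h 43 min → rounds to 9 h 45 min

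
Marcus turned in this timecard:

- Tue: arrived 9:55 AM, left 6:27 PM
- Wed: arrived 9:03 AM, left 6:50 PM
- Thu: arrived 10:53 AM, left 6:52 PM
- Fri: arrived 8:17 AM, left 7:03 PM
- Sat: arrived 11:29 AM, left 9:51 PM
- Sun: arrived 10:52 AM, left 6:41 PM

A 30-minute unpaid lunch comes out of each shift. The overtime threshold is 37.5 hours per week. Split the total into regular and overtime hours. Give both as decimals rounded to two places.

Regular 37.50 hours, overtime 14.75 hours

Tue: 9:55 AM–6:27 PM = 8 h 32 min; less 30 min break → 8 h 2 min
Wed: 9:03 AM–6:50 PM = 9 h 47 min; less 30 min break → 9 h 17 min
Thu: 10:53 AM–6:52 PM = 7 h 59 min; less 30 min break → 7 h 29 min
Fri: 8:17 AM–7:03 PM = 10 h 46 min; less 30 min break → 10 h 16 min
Sat: 11:29 AM–9:51 PM = 10 h 22 min; less 30 min break → 9 h 52 min
Sun: 10:52 AM–6:41 PM = 7 h 49 min; less 30 min break → 7 h 19 min
Total worked: 52 h 15 min = 52.25 h.
Threshold 37.5 h → overtime 14 h 45 min, regular 37 h 30 min.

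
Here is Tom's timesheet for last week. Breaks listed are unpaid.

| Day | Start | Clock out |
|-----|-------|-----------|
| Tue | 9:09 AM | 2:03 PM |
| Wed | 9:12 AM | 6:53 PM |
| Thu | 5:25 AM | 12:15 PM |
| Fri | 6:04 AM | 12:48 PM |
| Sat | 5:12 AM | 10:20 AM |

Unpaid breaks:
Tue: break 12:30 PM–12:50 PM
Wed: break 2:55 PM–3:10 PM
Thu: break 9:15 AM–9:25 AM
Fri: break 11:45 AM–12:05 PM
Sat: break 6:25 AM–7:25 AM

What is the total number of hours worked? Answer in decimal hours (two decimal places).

Tue: 9:09 AM–2:03 PM = 4 h 54 min; less 20 min break → 4 h 34 min
Wed: 9:12 AM–6:53 PM = 9 h 41 min; less 15 min break → 9 h 26 min
Thu: 5:25 AM–12:15 PM = 6 h 50 min; less 10 min break → 6 h 40 min
Fri: 6:04 AM–12:48 PM = 6 h 44 min; less 20 min break → 6 h 24 min
Sat: 5:12 AM–10:20 AM = 5 h 8 min; less 60 min break → 4 h 8 min
Total: 4 h 34 min + 9 h 26 min + 6 h 40 min + 6 h 24 min + 4 h 8 min = 31 h 12 min.

31.20 hours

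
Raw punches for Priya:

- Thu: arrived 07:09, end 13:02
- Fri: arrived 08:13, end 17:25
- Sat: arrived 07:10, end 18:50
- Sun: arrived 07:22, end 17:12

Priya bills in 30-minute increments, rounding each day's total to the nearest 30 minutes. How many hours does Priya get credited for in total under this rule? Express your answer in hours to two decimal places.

Thu: 07:09–13:02 = 5 h 53 min → rounds to 6 h 0 min
Fri: 08:13–17:25 = 9 h 12 min → rounds to 9 h 0 min
Sat: 07:10–18:50 = 11 h 40 min → rounds to 11 h 30 min
Sun: 07:22–17:12 = 9 h 50 min → rounds to 10 h 0 min
Total credited: 36 h 30 min.

36.50 hours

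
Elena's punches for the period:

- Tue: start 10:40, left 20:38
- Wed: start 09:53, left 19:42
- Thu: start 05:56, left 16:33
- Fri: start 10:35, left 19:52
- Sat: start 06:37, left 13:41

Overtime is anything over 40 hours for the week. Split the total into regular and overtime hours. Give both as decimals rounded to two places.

Regular 40.00 hours, overtime 6.75 hours

Tue: 10:40–20:38 = 9 h 58 min
Wed: 09:53–19:42 = 9 h 49 min
Thu: 05:56–16:33 = 10 h 37 min
Fri: 10:35–19:52 = 9 h 17 min
Sat: 06:37–13:41 = 7 h 4 min
Total worked: 46 h 45 min = 46.75 h.
Threshold 40 h → overtime 6 h 45 min, regular 40 h 0 min.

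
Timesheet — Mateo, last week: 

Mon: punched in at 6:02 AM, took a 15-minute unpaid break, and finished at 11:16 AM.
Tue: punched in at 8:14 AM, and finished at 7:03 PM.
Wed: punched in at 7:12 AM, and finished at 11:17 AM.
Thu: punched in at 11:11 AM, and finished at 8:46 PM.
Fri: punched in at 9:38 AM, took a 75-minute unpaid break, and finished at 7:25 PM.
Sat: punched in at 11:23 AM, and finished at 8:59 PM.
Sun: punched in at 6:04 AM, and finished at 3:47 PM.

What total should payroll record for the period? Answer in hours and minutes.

57 h 19 min

Mon: 6:02 AM–11:16 AM = 5 h 14 min; less 15 min break → 4 h 59 min
Tue: 8:14 AM–7:03 PM = 10 h 49 min
Wed: 7:12 AM–11:17 AM = 4 h 5 min
Thu: 11:11 AM–8:46 PM = 9 h 35 min
Fri: 9:38 AM–7:25 PM = 9 h 47 min; less 75 min break → 8 h 32 min
Sat: 11:23 AM–8:59 PM = 9 h 36 min
Sun: 6:04 AM–3:47 PM = 9 h 43 min
Total: 4 h 59 min + 10 h 49 min + 4 h 5 min + 9 h 35 min + 8 h 32 min + 9 h 36 min + 9 h 43 min = 57 h 19 min.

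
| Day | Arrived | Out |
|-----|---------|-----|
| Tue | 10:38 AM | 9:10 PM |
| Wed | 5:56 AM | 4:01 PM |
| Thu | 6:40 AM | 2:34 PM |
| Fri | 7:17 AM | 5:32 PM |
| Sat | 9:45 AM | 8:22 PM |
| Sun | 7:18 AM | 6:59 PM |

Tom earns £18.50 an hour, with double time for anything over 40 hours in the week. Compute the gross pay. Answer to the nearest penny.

Tue: 10:38 AM–9:10 PM = 10 h 32 min
Wed: 5:56 AM–4:01 PM = 10 h 5 min
Thu: 6:40 AM–2:34 PM = 7 h 54 min
Fri: 7:17 AM–5:32 PM = 10 h 15 min
Sat: 9:45 AM–8:22 PM = 10 h 37 min
Sun: 7:18 AM–6:59 PM = 11 h 41 min
Total worked: 61 h 4 min = 3664 min.
Regular 40 h 0 min = 2400 min at £18.50/h; overtime 21 h 4 min = 1264 min at £37.00/h.
Pay = (2400 × £18.50 + 1264 × £37.00) ÷ 60 = £1519.47.

£1519.47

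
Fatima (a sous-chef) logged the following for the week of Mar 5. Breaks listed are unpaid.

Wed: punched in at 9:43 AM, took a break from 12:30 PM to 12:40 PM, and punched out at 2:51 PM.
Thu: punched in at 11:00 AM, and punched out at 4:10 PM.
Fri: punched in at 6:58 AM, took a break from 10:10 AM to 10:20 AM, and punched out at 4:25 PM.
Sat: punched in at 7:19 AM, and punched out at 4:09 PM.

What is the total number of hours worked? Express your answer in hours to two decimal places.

Wed: 9:43 AM–2:51 PM = 5 h 8 min; less 10 min break → 4 h 58 min
Thu: 11:00 AM–4:10 PM = 5 h 10 min
Fri: 6:58 AM–4:25 PM = 9 h 27 min; less 10 min break → 9 h 17 min
Sat: 7:19 AM–4:09 PM = 8 h 50 min
Total: 4 h 58 min + 5 h 10 min + 9 h 17 min + 8 h 50 min = 28 h 15 min.

28.25 hours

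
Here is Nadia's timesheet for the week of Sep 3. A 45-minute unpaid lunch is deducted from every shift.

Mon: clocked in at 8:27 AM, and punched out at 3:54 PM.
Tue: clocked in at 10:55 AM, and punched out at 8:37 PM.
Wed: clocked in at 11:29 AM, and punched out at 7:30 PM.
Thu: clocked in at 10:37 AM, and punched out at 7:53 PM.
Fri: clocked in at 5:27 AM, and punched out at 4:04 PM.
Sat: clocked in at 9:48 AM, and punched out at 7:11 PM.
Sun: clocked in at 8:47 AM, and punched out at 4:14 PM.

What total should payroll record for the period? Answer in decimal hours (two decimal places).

56.63 hours

Mon: 8:27 AM–3:54 PM = 7 h 27 min; less 45 min break → 6 h 42 min
Tue: 10:55 AM–8:37 PM = 9 h 42 min; less 45 min break → 8 h 57 min
Wed: 11:29 AM–7:30 PM = 8 h 1 min; less 45 min break → 7 h 16 min
Thu: 10:37 AM–7:53 PM = 9 h 16 min; less 45 min break → 8 h 31 min
Fri: 5:27 AM–4:04 PM = 10 h 37 min; less 45 min break → 9 h 52 min
Sat: 9:48 AM–7:11 PM = 9 h 23 min; less 45 min break → 8 h 38 min
Sun: 8:47 AM–4:14 PM = 7 h 27 min; less 45 min break → 6 h 42 min
Total: 6 h 42 min + 8 h 57 min + 7 h 16 min + 8 h 31 min + 9 h 52 min + 8 h 38 min + 6 h 42 min = 56 h 38 min.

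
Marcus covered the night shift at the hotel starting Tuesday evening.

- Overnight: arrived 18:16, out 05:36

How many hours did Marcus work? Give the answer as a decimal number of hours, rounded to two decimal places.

11.33 hours

Overnight: 18:16 → midnight = 5 h 44 min; midnight → 05:36 = 5 h 36 min; span 11 h 20 min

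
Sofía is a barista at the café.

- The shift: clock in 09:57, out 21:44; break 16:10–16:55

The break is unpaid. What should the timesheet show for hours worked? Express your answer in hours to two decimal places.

The shift: 09:57–21:44 = 11 h 47 min; less 45 min break → 11 h 2 min

11.03 hours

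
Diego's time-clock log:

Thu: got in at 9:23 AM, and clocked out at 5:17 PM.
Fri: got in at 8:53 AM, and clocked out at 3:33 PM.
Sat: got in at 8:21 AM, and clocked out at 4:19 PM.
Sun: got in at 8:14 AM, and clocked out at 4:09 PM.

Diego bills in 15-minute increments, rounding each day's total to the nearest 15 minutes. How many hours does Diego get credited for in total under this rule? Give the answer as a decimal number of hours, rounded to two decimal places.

30.75 hours

Thu: 9:23 AM–5:17 PM = 7 h 54 min → rounds to 8 h 0 min
Fri: 8:53 AM–3:33 PM = 6 h 40 min → rounds to 6 h 45 min
Sat: 8:21 AM–4:19 PM = 7 h 58 min → rounds to 8 h 0 min
Sun: 8:14 AM–4:09 PM = 7 h 55 min → rounds to 8 h 0 min
Total credited: 30 h 45 min.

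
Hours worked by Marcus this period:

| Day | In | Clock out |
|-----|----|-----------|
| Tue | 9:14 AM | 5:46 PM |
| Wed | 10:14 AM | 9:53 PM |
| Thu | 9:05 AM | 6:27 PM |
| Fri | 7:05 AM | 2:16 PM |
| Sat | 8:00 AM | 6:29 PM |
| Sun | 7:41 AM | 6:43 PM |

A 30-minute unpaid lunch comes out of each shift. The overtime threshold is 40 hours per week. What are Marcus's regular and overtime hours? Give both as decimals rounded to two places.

Tue: 9:14 AM–5:46 PM = 8 h 32 min; less 30 min break → 8 h 2 min
Wed: 10:14 AM–9:53 PM = 11 h 39 min; less 30 min break → 11 h 9 min
Thu: 9:05 AM–6:27 PM = 9 h 22 min; less 30 min break → 8 h 52 min
Fri: 7:05 AM–2:16 PM = 7 h 11 min; less 30 min break → 6 h 41 min
Sat: 8:00 AM–6:29 PM = 10 h 29 min; less 30 min break → 9 h 59 min
Sun: 7:41 AM–6:43 PM = 11 h 2 min; less 30 min break → 10 h 32 min
Total worked: 55 h 15 min = 55.25 h.
Threshold 40 h → overtime 15 h 15 min, regular 40 h 0 min.

Regular 40.00 hours, overtime 15.25 hours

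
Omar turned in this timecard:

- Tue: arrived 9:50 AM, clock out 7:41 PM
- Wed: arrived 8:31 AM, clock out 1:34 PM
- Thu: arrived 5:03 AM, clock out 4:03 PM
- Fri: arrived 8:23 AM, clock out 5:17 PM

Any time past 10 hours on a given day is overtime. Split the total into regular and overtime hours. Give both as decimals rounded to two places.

Tue: 9:50 AM–7:41 PM = 9 h 51 min
Wed: 8:31 AM–1:34 PM = 5 h 3 min
Thu: 5:03 AM–4:03 PM = 11 h 0 min
Fri: 8:23 AM–5:17 PM = 8 h 54 min
Tue reg 9 h 51 min / OT 0 h 0 min; Wed reg 5 h 3 min / OT 0 h 0 min; Thu reg 10 h 0 min / OT 1 h 0 min; Fri reg 8 h 54 min / OT 0 h 0 min.
Totals: regular 33 h 48 min, overtime 1 h 0 min.

Regular 33.80 hours, overtime 1.00 hours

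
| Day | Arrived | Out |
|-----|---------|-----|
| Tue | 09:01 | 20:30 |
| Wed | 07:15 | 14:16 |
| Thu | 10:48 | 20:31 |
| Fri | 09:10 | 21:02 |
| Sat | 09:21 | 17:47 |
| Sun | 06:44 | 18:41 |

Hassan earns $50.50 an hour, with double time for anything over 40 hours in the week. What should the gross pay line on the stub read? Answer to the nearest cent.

Tue: 09:01–20:30 = 11 h 29 min
Wed: 07:15–14:16 = 7 h 1 min
Thu: 10:48–20:31 = 9 h 43 min
Fri: 09:10–21:02 = 11 h 52 min
Sat: 09:21–17:47 = 8 h 26 min
Sun: 06:44–18:41 = 11 h 57 min
Total worked: 60 h 28 min = 3628 min.
Regular 40 h 0 min = 2400 min at $50.50/h; overtime 20 h 28 min = 1228 min at $101.00/h.
Pay = (2400 × $50.50 + 1228 × $101.00) ÷ 60 = $4087.13.

$4087.13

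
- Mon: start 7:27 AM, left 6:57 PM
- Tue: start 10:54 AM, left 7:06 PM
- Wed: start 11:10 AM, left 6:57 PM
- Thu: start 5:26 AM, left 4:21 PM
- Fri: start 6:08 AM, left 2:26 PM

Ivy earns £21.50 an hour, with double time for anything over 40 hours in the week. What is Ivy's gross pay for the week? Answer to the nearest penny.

£1148.10

Mon: 7:27 AM–6:57 PM = 11 h 30 min
Tue: 10:54 AM–7:06 PM = 8 h 12 min
Wed: 11:10 AM–6:57 PM = 7 h 47 min
Thu: 5:26 AM–4:21 PM = 10 h 55 min
Fri: 6:08 AM–2:26 PM = 8 h 18 min
Total worked: 46 h 42 min = 2802 min.
Regular 40 h 0 min = 2400 min at £21.50/h; overtime 6 h 42 min = 402 min at £43.00/h.
Pay = (2400 × £21.50 + 402 × £43.00) ÷ 60 = £1148.10.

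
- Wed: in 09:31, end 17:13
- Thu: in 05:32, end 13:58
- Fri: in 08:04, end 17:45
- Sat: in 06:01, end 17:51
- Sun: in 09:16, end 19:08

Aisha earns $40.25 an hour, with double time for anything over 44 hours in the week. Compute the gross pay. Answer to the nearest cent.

Wed: 09:31–17:13 = 7 h 42 min
Thu: 05:32–13:58 = 8 h 26 min
Fri: 08:04–17:45 = 9 h 41 min
Sat: 06:01–17:51 = 11 h 50 min
Sun: 09:16–19:08 = 9 h 52 min
Total worked: 47 h 31 min = 2851 min.
Regular 44 h 0 min = 2640 min at $40.25/h; overtime 3 h 31 min = 211 min at $80.50/h.
Pay = (2640 × $40.25 + 211 × $80.50) ÷ 60 = $2054.09.

$2054.09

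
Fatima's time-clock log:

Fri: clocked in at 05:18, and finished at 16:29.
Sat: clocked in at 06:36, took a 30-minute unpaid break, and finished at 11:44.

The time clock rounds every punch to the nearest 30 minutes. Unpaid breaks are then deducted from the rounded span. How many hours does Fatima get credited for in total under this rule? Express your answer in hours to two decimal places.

15.50 hours

Fri: in 05:18→05:30, out 16:29→16:30; 11 h 0 min
Sat: in 06:36→06:30, out 11:44→11:30; 5 h 0 min − 30 min = 4 h 30 min
Total credited: 15 h 30 min.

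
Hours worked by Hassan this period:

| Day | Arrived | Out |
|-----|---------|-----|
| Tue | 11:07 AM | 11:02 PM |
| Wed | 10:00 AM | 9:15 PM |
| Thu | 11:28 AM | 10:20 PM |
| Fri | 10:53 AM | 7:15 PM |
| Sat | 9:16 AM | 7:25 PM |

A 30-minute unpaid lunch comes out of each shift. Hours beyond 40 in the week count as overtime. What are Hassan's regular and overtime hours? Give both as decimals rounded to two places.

Regular 40.00 hours, overtime 10.05 hours

Tue: 11:07 AM–11:02 PM = 11 h 55 min; less 30 min break → 11 h 25 min
Wed: 10:00 AM–9:15 PM = 11 h 15 min; less 30 min break → 10 h 45 min
Thu: 11:28 AM–10:20 PM = 10 h 52 min; less 30 min break → 10 h 22 min
Fri: 10:53 AM–7:15 PM = 8 h 22 min; less 30 min break → 7 h 52 min
Sat: 9:16 AM–7:25 PM = 10 h 9 min; less 30 min break → 9 h 39 min
Total worked: 50 h 3 min = 50.05 h.
Threshold 40 h → overtime 10 h 3 min, regular 40 h 0 min.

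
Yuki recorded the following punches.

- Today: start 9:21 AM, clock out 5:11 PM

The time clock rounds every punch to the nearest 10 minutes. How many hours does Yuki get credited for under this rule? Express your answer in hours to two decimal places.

7.83 hours

Today: in 9:21 AM→9:20 AM, out 5:11 PM→5:10 PM; 7 h 50 min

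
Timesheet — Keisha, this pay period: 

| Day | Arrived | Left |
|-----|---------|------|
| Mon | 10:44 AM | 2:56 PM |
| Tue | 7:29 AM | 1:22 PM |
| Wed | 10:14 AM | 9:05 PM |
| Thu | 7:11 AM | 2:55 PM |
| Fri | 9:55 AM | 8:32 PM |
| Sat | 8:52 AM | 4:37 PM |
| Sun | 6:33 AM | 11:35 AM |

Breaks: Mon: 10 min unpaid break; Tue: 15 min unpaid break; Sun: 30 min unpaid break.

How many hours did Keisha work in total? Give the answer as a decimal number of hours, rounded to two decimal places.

51.15 hours

Mon: 10:44 AM–2:56 PM = 4 h 12 min; less 10 min break → 4 h 2 min
Tue: 7:29 AM–1:22 PM = 5 h 53 min; less 15 min break → 5 h 38 min
Wed: 10:14 AM–9:05 PM = 10 h 51 min
Thu: 7:11 AM–2:55 PM = 7 h 44 min
Fri: 9:55 AM–8:32 PM = 10 h 37 min
Sat: 8:52 AM–4:37 PM = 7 h 45 min
Sun: 6:33 AM–11:35 AM = 5 h 2 min; less 30 min break → 4 h 32 min
Total: 4 h 2 min + 5 h 38 min + 10 h 51 min + 7 h 44 min + 10 h 37 min + 7 h 45 min + 4 h 32 min = 51 h 9 min.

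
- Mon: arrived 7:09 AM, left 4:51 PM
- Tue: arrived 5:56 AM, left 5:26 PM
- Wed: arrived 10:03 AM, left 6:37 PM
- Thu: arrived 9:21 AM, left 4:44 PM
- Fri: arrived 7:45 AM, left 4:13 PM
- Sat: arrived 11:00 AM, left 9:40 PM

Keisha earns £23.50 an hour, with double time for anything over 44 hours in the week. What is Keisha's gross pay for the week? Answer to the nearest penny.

£1611.32

Mon: 7:09 AM–4:51 PM = 9 h 42 min
Tue: 5:56 AM–5:26 PM = 11 h 30 min
Wed: 10:03 AM–6:37 PM = 8 h 34 min
Thu: 9:21 AM–4:44 PM = 7 h 23 min
Fri: 7:45 AM–4:13 PM = 8 h 28 min
Sat: 11:00 AM–9:40 PM = 10 h 40 min
Total worked: 56 h 17 min = 3377 min.
Regular 44 h 0 min = 2640 min at £23.50/h; overtime 12 h 17 min = 737 min at £47.00/h.
Pay = (2640 × £23.50 + 737 × £47.00) ÷ 60 = £1611.32.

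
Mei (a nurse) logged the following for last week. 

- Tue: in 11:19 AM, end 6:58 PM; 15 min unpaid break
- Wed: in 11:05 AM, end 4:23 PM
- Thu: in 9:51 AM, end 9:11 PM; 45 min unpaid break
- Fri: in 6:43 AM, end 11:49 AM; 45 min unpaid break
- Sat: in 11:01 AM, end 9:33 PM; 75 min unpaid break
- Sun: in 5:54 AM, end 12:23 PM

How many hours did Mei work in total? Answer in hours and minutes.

Tue: 11:19 AM–6:58 PM = 7 h 39 min; less 15 min break → 7 h 24 min
Wed: 11:05 AM–4:23 PM = 5 h 18 min
Thu: 9:51 AM–9:11 PM = 11 h 20 min; less 45 min break → 10 h 35 min
Fri: 6:43 AM–11:49 AM = 5 h 6 min; less 45 min break → 4 h 21 min
Sat: 11:01 AM–9:33 PM = 10 h 32 min; less 75 min break → 9 h 17 min
Sun: 5:54 AM–12:23 PM = 6 h 29 min
Total: 7 h 24 min + 5 h 18 min + 10 h 35 min + 4 h 21 min + 9 h 17 min + 6 h 29 min = 43 h 24 min.

43 h 24 min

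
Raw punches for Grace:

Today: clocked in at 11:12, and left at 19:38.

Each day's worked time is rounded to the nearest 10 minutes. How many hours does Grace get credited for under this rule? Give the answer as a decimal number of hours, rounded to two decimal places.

Today: 11:12–19:38 = 8 h 26 min → rounds to 8 h 30 min

8.50 hours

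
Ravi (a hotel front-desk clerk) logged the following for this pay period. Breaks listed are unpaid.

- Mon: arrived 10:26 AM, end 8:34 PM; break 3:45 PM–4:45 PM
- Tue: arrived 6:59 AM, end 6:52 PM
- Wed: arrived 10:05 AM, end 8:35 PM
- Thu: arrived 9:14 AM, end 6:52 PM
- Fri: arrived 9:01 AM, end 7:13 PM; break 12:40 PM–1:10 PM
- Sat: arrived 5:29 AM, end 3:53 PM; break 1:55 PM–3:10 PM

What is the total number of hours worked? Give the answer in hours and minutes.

60 h 0 min

Mon: 10:26 AM–8:34 PM = 10 h 8 min; less 60 min break → 9 h 8 min
Tue: 6:59 AM–6:52 PM = 11 h 53 min
Wed: 10:05 AM–8:35 PM = 10 h 30 min
Thu: 9:14 AM–6:52 PM = 9 h 38 min
Fri: 9:01 AM–7:13 PM = 10 h 12 min; less 30 min break → 9 h 42 min
Sat: 5:29 AM–3:53 PM = 10 h 24 min; less 75 min break → 9 h 9 min
Total: 9 h 8 min + 11 h 53 min + 10 h 30 min + 9 h 38 min + 9 h 42 min + 9 h 9 min = 60 h 0 min.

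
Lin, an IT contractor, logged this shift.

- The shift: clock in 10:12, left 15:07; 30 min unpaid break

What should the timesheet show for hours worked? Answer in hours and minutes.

The shift: 10:12–15:07 = 4 h 55 min; less 30 min break → 4 h 25 min

4 h 25 min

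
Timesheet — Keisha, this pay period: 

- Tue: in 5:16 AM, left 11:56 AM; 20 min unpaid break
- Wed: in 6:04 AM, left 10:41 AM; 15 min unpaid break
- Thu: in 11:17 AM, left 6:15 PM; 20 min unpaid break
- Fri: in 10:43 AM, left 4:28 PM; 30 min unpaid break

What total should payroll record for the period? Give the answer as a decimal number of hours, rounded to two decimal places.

22.58 hours

Tue: 5:16 AM–11:56 AM = 6 h 40 min; less 20 min break → 6 h 20 min
Wed: 6:04 AM–10:41 AM = 4 h 37 min; less 15 min break → 4 h 22 min
Thu: 11:17 AM–6:15 PM = 6 h 58 min; less 20 min break → 6 h 38 min
Fri: 10:43 AM–4:28 PM = 5 h 45 min; less 30 min break → 5 h 15 min
Total: 6 h 20 min + 4 h 22 min + 6 h 38 min + 5 h 15 min = 22 h 35 min.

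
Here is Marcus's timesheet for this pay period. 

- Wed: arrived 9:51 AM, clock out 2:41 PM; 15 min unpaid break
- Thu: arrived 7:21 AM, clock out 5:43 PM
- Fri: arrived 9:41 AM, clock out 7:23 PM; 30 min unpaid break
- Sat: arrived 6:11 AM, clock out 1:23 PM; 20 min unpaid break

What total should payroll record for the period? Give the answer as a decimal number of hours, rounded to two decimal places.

31.02 hours

Wed: 9:51 AM–2:41 PM = 4 h 50 min; less 15 min break → 4 h 35 min
Thu: 7:21 AM–5:43 PM = 10 h 22 min
Fri: 9:41 AM–7:23 PM = 9 h 42 min; less 30 min break → 9 h 12 min
Sat: 6:11 AM–1:23 PM = 7 h 12 min; less 20 min break → 6 h 52 min
Total: 4 h 35 min + 10 h 22 min + 9 h 12 min + 6 h 52 min = 31 h 1 min.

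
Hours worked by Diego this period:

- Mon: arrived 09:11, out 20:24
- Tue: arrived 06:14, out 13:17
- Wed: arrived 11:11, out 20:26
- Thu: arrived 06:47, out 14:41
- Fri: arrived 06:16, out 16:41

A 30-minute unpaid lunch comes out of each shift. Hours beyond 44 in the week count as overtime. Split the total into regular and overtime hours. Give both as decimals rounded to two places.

Regular 43.33 hours, overtime 0.00 hours

Mon: 09:11–20:24 = 11 h 13 min; less 30 min break → 10 h 43 min
Tue: 06:14–13:17 = 7 h 3 min; less 30 min break → 6 h 33 min
Wed: 11:11–20:26 = 9 h 15 min; less 30 min break → 8 h 45 min
Thu: 06:47–14:41 = 7 h 54 min; less 30 min break → 7 h 24 min
Fri: 06:16–16:41 = 10 h 25 min; less 30 min break → 9 h 55 min
Total worked: 43 h 20 min = 43.33 h.
Threshold 44 h → overtime 0 h 0 min, regular 43 h 20 min.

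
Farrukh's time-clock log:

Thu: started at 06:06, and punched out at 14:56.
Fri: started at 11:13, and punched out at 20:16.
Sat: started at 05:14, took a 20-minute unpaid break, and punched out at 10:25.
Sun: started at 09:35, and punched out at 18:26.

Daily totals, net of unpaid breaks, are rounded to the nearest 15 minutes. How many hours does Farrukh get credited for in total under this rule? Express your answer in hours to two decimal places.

Thu: 06:06–14:56 = 8 h 50 min → rounds to 8 h 45 min
Fri: 11:13–20:16 = 9 h 3 min → rounds to 9 h 0 min
Sat: 05:14–10:25 = 5 h 11 min − 20 min = 4 h 51 min → rounds to 4 h 45 min
Sun: 09:35–18:26 = 8 h 51 min → rounds to 8 h 45 min
Total credited: 31 h 15 min.

31.25 hours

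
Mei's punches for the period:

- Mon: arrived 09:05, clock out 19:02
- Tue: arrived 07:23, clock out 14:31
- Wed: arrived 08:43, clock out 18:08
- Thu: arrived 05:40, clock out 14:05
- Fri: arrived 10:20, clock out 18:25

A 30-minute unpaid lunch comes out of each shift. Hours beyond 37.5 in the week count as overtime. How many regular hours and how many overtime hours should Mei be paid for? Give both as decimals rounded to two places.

Mon: 09:05–19:02 = 9 h 57 min; less 30 min break → 9 h 27 min
Tue: 07:23–14:31 = 7 h 8 min; less 30 min break → 6 h 38 min
Wed: 08:43–18:08 = 9 h 25 min; less 30 min break → 8 h 55 min
Thu: 05:40–14:05 = 8 h 25 min; less 30 min break → 7 h 55 min
Fri: 10:20–18:25 = 8 h 5 min; less 30 min break → 7 h 35 min
Total worked: 40 h 30 min = 40.50 h.
Threshold 37.5 h → overtime 3 h 0 min, regular 37 h 30 min.

Regular 37.50 hours, overtime 3.00 hours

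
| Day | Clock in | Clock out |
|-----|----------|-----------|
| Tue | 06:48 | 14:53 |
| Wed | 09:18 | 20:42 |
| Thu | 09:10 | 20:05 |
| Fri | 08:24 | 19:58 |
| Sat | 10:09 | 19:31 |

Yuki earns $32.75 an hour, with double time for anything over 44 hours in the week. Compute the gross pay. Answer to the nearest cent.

Tue: 06:48–14:53 = 8 h 5 min
Wed: 09:18–20:42 = 11 h 24 min
Thu: 09:10–20:05 = 10 h 55 min
Fri: 08:24–19:58 = 11 h 34 min
Sat: 10:09–19:31 = 9 h 22 min
Total worked: 51 h 20 min = 3080 min.
Regular 44 h 0 min = 2640 min at $32.75/h; overtime 7 h 20 min = 440 min at $65.50/h.
Pay = (2640 × $32.75 + 440 × $65.50) ÷ 60 = $1921.33.

$1921.33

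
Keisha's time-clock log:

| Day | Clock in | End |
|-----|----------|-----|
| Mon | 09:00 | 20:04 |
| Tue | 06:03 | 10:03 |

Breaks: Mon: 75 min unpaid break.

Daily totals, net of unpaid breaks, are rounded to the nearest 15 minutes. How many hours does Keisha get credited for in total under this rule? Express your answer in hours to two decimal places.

13.75 hours

Mon: 09:00–20:04 = 11 h 4 min − 75 min = 9 h 49 min → rounds to 9 h 45 min
Tue: 06:03–10:03 = 4 h 0 min → rounds to 4 h 0 min
Total credited: 13 h 45 min.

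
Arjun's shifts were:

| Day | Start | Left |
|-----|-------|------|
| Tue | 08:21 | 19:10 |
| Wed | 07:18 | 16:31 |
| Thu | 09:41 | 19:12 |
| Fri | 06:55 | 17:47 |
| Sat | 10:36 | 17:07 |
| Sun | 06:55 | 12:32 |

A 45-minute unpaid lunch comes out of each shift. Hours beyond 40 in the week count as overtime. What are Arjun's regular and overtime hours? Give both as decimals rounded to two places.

Tue: 08:21–19:10 = 10 h 49 min; less 45 min break → 10 h 4 min
Wed: 07:18–16:31 = 9 h 13 min; less 45 min break → 8 h 28 min
Thu: 09:41–19:12 = 9 h 31 min; less 45 min break → 8 h 46 min
Fri: 06:55–17:47 = 10 h 52 min; less 45 min break → 10 h 7 min
Sat: 10:36–17:07 = 6 h 31 min; less 45 min break → 5 h 46 min
Sun: 06:55–12:32 = 5 h 37 min; less 45 min break → 4 h 52 min
Total worked: 48 h 3 min = 48.05 h.
Threshold 40 h → overtime 8 h 3 min, regular 40 h 0 min.

Regular 40.00 hours, overtime 8.05 hours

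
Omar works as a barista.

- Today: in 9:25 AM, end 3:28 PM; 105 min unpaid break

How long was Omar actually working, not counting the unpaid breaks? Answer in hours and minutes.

4 h 18 min

Today: 9:25 AM–3:28 PM = 6 h 3 min; less 105 min break → 4 h 18 min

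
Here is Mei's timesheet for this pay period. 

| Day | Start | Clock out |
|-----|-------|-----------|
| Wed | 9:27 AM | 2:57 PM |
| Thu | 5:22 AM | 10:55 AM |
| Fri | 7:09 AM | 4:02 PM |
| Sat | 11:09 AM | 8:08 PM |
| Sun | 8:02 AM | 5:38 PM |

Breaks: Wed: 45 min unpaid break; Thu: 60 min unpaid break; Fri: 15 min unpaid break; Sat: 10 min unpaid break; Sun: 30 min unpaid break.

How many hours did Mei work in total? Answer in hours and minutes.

Wed: 9:27 AM–2:57 PM = 5 h 30 min; less 45 min break → 4 h 45 min
Thu: 5:22 AM–10:55 AM = 5 h 33 min; less 60 min break → 4 h 33 min
Fri: 7:09 AM–4:02 PM = 8 h 53 min; less 15 min break → 8 h 38 min
Sat: 11:09 AM–8:08 PM = 8 h 59 min; less 10 min break → 8 h 49 min
Sun: 8:02 AM–5:38 PM = 9 h 36 min; less 30 min break → 9 h 6 min
Total: 4 h 45 min + 4 h 33 min + 8 h 38 min + 8 h 49 min + 9 h 6 min = 35 h 51 min.

35 h 51 min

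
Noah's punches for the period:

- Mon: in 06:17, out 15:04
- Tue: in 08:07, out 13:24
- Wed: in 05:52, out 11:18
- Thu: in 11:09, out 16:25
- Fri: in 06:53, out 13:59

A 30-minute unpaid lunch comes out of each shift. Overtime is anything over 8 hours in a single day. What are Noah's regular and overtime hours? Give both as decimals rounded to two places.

Mon: 06:17–15:04 = 8 h 47 min; less 30 min break → 8 h 17 min
Tue: 08:07–13:24 = 5 h 17 min; less 30 min break → 4 h 47 min
Wed: 05:52–11:18 = 5 h 26 min; less 30 min break → 4 h 56 min
Thu: 11:09–16:25 = 5 h 16 min; less 30 min break → 4 h 46 min
Fri: 06:53–13:59 = 7 h 6 min; less 30 min break → 6 h 36 min
Mon reg 8 h 0 min / OT 0 h 17 min; Tue reg 4 h 47 min / OT 0 h 0 min; Wed reg 4 h 56 min / OT 0 h 0 min; Thu reg 4 h 46 min / OT 0 h 0 min; Fri reg 6 h 36 min / OT 0 h 0 min.
Totals: regular 29 h 5 min, overtime 0 h 17 min.

Regular 29.08 hours, overtime 0.28 hours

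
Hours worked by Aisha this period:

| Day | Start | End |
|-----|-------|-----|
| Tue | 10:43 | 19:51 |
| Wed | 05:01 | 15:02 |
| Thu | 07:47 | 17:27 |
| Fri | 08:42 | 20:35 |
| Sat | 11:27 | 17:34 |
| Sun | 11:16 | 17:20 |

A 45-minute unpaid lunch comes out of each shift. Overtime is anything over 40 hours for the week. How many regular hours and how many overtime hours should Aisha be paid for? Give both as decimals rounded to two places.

Regular 40.00 hours, overtime 8.38 hours

Tue: 10:43–19:51 = 9 h 8 min; less 45 min break → 8 h 23 min
Wed: 05:01–15:02 = 10 h 1 min; less 45 min break → 9 h 16 min
Thu: 07:47–17:27 = 9 h 40 min; less 45 min break → 8 h 55 min
Fri: 08:42–20:35 = 11 h 53 min; less 45 min break → 11 h 8 min
Sat: 11:27–17:34 = 6 h 7 min; less 45 min break → 5 h 22 min
Sun: 11:16–17:20 = 6 h 4 min; less 45 min break → 5 h 19 min
Total worked: 48 h 23 min = 48.38 h.
Threshold 40 h → overtime 8 h 23 min, regular 40 h 0 min.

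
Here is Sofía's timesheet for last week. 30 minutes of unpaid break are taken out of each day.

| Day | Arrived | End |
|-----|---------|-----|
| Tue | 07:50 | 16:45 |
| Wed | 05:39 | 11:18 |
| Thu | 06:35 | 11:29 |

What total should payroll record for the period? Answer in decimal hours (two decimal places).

Tue: 07:50–16:45 = 8 h 55 min; less 30 min break → 8 h 25 min
Wed: 05:39–11:18 = 5 h 39 min; less 30 min break → 5 h 9 min
Thu: 06:35–11:29 = 4 h 54 min; less 30 min break → 4 h 24 min
Total: 8 h 25 min + 5 h 9 min + 4 h 24 min = 17 h 58 min.

17.97 hours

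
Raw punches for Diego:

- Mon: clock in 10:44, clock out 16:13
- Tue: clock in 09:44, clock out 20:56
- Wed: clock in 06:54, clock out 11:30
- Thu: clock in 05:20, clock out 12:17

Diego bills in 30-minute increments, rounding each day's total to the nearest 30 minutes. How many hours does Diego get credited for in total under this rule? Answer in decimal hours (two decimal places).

28.00 hours

Mon: 10:44–16:13 = 5 h 29 min → rounds to 5 h 30 min
Tue: 09:44–20:56 = 11 h 12 min → rounds to 11 h 0 min
Wed: 06:54–11:30 = 4 h 36 min → rounds to 4 h 30 min
Thu: 05:20–12:17 = 6 h 57 min → rounds to 7 h 0 min
Total credited: 28 h 0 min.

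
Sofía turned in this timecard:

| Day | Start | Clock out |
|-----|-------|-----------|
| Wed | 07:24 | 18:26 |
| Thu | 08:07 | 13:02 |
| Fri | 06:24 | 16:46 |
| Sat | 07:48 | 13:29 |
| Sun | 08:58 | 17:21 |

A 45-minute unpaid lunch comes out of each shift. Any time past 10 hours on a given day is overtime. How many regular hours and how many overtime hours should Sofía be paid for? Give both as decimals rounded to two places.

Regular 36.35 hours, overtime 0.28 hours

Wed: 07:24–18:26 = 11 h 2 min; less 45 min break → 10 h 17 min
Thu: 08:07–13:02 = 4 h 55 min; less 45 min break → 4 h 10 min
Fri: 06:24–16:46 = 10 h 22 min; less 45 min break → 9 h 37 min
Sat: 07:48–13:29 = 5 h 41 min; less 45 min break → 4 h 56 min
Sun: 08:58–17:21 = 8 h 23 min; less 45 min break → 7 h 38 min
Wed reg 10 h 0 min / OT 0 h 17 min; Thu reg 4 h 10 min / OT 0 h 0 min; Fri reg 9 h 37 min / OT 0 h 0 min; Sat reg 4 h 56 min / OT 0 h 0 min; Sun reg 7 h 38 min / OT 0 h 0 min.
Totals: regular 36 h 21 min, overtime 0 h 17 min.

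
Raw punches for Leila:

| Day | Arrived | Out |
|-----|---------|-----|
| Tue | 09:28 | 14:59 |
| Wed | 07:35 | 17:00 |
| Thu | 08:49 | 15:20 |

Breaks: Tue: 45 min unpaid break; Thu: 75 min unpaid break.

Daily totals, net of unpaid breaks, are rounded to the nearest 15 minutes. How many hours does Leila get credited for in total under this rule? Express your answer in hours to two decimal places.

Tue: 09:28–14:59 = 5 h 31 min − 45 min = 4 h 46 min → rounds to 4 h 45 min
Wed: 07:35–17:00 = 9 h 25 min → rounds to 9 h 30 min
Thu: 08:49–15:20 = 6 h 31 min − 75 min = 5 h 16 min → rounds to 5 h 15 min
Total credited: 19 h 30 min.

19.50 hours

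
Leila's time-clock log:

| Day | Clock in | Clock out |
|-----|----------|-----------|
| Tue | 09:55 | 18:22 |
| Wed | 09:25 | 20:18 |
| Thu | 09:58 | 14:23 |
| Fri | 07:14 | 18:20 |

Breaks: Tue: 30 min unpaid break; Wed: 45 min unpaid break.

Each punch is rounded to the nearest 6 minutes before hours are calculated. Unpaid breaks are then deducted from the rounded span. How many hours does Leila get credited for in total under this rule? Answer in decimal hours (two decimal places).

Tue: in 09:55→09:54, out 18:22→18:24; 8 h 30 min − 30 min = 8 h 0 min
Wed: in 09:25→09:24, out 20:18→20:18; 10 h 54 min − 45 min = 10 h 9 min
Thu: in 09:58→10:00, out 14:23→14:24; 4 h 24 min
Fri: in 07:14→07:12, out 18:20→18:18; 11 h 6 min
Total credited: 33 h 39 min.

33.65 hours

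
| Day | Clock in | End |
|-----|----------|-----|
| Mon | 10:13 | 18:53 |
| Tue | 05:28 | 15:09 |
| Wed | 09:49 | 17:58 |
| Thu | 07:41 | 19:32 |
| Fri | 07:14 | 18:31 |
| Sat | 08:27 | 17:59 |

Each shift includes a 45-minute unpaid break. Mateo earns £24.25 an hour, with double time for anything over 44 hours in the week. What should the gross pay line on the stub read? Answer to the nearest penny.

£1584.33

Mon: 10:13–18:53 = 8 h 40 min; less 45 min break → 7 h 55 min
Tue: 05:28–15:09 = 9 h 41 min; less 45 min break → 8 h 56 min
Wed: 09:49–17:58 = 8 h 9 min; less 45 min break → 7 h 24 min
Thu: 07:41–19:32 = 11 h 51 min; less 45 min break → 11 h 6 min
Fri: 07:14–18:31 = 11 h 17 min; less 45 min break → 10 h 32 min
Sat: 08:27–17:59 = 9 h 32 min; less 45 min break → 8 h 47 min
Total worked: 54 h 40 min = 3280 min.
Regular 44 h 0 min = 2640 min at £24.25/h; overtime 10 h 40 min = 640 min at £48.50/h.
Pay = (2640 × £24.25 + 640 × £48.50) ÷ 60 = £1584.33.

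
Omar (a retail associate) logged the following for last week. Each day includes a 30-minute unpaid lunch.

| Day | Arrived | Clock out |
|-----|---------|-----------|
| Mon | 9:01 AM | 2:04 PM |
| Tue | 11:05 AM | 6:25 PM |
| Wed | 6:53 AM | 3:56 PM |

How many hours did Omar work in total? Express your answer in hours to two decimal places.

Mon: 9:01 AM–2:04 PM = 5 h 3 min; less 30 min break → 4 h 33 min
Tue: 11:05 AM–6:25 PM = 7 h 20 min; less 30 min break → 6 h 50 min
Wed: 6:53 AM–3:56 PM = 9 h 3 min; less 30 min break → 8 h 33 min
Total: 4 h 33 min + 6 h 50 min + 8 h 33 min = 19 h 56 min.

19.93 hours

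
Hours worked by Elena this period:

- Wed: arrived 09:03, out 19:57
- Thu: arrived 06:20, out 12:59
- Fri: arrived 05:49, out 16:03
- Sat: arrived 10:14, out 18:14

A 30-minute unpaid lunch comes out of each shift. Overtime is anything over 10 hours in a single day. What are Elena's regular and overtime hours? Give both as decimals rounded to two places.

Regular 33.38 hours, overtime 0.40 hours

Wed: 09:03–19:57 = 10 h 54 min; less 30 min break → 10 h 24 min
Thu: 06:20–12:59 = 6 h 39 min; less 30 min break → 6 h 9 min
Fri: 05:49–16:03 = 10 h 14 min; less 30 min break → 9 h 44 min
Sat: 10:14–18:14 = 8 h 0 min; less 30 min break → 7 h 30 min
Wed reg 10 h 0 min / OT 0 h 24 min; Thu reg 6 h 9 min / OT 0 h 0 min; Fri reg 9 h 44 min / OT 0 h 0 min; Sat reg 7 h 30 min / OT 0 h 0 min.
Totals: regular 33 h 23 min, overtime 0 h 24 min.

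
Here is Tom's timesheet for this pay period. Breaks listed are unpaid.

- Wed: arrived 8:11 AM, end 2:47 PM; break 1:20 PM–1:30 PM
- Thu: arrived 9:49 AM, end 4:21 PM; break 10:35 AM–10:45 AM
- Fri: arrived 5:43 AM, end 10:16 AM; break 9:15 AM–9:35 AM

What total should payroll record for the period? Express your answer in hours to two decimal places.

Wed: 8:11 AM–2:47 PM = 6 h 36 min; less 10 min break → 6 h 26 min
Thu: 9:49 AM–4:21 PM = 6 h 32 min; less 10 min break → 6 h 22 min
Fri: 5:43 AM–10:16 AM = 4 h 33 min; less 20 min break → 4 h 13 min
Total: 6 h 26 min + 6 h 22 min + 4 h 13 min = 17 h 1 min.

17.02 hours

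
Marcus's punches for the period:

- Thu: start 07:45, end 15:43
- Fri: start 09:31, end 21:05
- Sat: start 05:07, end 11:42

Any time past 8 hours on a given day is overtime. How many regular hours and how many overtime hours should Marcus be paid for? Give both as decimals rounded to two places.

Thu: 07:45–15:43 = 7 h 58 min
Fri: 09:31–21:05 = 11 h 34 min
Sat: 05:07–11:42 = 6 h 35 min
Thu reg 7 h 58 min / OT 0 h 0 min; Fri reg 8 h 0 min / OT 3 h 34 min; Sat reg 6 h 35 min / OT 0 h 0 min.
Totals: regular 22 h 33 min, overtime 3 h 34 min.

Regular 22.55 hours, overtime 3.57 hours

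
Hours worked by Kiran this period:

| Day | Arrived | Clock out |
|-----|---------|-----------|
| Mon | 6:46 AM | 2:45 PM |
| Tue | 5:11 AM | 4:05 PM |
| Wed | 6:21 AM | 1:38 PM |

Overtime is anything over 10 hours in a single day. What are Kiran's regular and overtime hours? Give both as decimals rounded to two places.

Regular 25.27 hours, overtime 0.90 hours

Mon: 6:46 AM–2:45 PM = 7 h 59 min
Tue: 5:11 AM–4:05 PM = 10 h 54 min
Wed: 6:21 AM–1:38 PM = 7 h 17 min
Mon reg 7 h 59 min / OT 0 h 0 min; Tue reg 10 h 0 min / OT 0 h 54 min; Wed reg 7 h 17 min / OT 0 h 0 min.
Totals: regular 25 h 16 min, overtime 0 h 54 min.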